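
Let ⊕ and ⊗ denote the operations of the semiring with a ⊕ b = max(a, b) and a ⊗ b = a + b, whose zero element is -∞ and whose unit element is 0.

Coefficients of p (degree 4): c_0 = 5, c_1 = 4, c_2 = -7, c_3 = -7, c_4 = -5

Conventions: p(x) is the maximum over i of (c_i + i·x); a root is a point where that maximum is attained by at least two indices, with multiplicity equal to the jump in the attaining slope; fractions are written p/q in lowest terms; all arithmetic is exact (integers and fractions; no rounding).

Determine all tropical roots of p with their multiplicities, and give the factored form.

hull edge (i=0, c=5) to (i=1, c=4): slope -1, span 1
hull edge (i=1, c=4) to (i=4, c=-5): slope -3, span 3
Factored form: p(x) = -5 ⊗ (x ⊕ 1) ⊗ (x ⊕ 3) ⊗ (x ⊕ 3) ⊗ (x ⊕ 3)
Answer: roots = 1 (mult 1), 3 (mult 3)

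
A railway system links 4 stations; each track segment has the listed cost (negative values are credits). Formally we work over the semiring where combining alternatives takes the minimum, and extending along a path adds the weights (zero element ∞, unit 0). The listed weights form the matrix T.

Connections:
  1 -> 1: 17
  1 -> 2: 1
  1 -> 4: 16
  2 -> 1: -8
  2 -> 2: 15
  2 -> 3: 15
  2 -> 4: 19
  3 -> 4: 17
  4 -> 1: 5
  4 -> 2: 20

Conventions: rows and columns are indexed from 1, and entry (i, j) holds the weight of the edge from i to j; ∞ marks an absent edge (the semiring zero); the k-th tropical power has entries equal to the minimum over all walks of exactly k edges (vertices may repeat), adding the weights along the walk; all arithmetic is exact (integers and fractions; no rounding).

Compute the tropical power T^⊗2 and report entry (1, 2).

T^⊗2:
  [-7, 16, 16, 20]
  [7, -7, 30, 8]
  [22, 37, ∞, ∞]
  [12, 6, 35, 21]
Key observation: the optimum is the walk 1->2->2, with weight 1 + 15 = 16.
Optimal value attained by: walk 1->2->2.
Answer: (T^⊗2)[1][2] = 16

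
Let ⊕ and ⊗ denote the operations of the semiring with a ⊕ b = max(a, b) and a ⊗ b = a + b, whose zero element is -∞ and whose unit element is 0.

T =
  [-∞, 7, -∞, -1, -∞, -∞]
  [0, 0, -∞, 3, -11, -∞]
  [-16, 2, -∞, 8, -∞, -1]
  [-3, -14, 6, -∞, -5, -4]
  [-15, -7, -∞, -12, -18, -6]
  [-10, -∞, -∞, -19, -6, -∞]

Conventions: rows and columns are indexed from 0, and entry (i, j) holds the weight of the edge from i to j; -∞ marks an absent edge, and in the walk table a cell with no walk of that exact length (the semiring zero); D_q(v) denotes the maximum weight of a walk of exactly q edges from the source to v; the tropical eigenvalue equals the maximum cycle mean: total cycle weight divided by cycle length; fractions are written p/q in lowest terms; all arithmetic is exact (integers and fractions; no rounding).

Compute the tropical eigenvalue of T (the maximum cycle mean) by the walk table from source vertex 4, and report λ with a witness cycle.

q=0: [-∞, -∞, -∞, -∞, 0, -∞]
q=1: [-15, -7, -∞, -12, -18, -6]
q=2: [-7, -7, -6, -4, -12, -16]
q=3: [-7, 0, 2, 2, -9, -7]
q=4: [0, 4, 8, 10, -3, 1]
q=5: [7, 10, 16, 16, 5, 7]
q=6: [13, 18, 22, 24, 11, 15]
Optimal cycle mean attained by: cycle 2->3->2, total 8 + 6, length 2.
Answer: λ = 7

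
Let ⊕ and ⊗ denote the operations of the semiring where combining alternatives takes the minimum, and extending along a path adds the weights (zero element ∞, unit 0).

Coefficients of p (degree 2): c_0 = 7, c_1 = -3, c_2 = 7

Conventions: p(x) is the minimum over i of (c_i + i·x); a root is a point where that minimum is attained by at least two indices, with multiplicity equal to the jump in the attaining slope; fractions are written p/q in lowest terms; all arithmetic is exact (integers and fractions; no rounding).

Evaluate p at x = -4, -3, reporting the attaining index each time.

p(-4) = min(7+0·(-4)=7, -3+1·(-4)=-7, 7+2·(-4)=-1) = -7 (attained by i=1)
p(-3) = min(7+0·(-3)=7, -3+1·(-3)=-6, 7+2·(-3)=1) = -6 (attained by i=1)
Answer: p(-4) = -7; p(-3) = -6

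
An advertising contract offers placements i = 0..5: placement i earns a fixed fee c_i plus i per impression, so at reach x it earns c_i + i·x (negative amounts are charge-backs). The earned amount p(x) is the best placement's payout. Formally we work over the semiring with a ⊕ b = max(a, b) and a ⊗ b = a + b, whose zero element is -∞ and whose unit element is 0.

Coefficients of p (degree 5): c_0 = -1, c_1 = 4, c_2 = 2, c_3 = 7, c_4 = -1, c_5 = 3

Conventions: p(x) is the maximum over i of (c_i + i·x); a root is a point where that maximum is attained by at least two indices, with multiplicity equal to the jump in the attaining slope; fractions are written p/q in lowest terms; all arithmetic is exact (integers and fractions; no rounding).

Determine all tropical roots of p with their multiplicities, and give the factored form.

hull edge (i=0, c=-1) to (i=1, c=4): slope 5, span 1
hull edge (i=1, c=4) to (i=3, c=7): slope 3/2, span 2
hull edge (i=3, c=7) to (i=5, c=3): slope -2, span 2
Factored form: p(x) = 3 ⊗ (x ⊕ (-5)) ⊗ (x ⊕ (-3/2)) ⊗ (x ⊕ (-3/2)) ⊗ (x ⊕ 2) ⊗ (x ⊕ 2)
Answer: roots = -5 (mult 1), -3/2 (mult 2), 2 (mult 2)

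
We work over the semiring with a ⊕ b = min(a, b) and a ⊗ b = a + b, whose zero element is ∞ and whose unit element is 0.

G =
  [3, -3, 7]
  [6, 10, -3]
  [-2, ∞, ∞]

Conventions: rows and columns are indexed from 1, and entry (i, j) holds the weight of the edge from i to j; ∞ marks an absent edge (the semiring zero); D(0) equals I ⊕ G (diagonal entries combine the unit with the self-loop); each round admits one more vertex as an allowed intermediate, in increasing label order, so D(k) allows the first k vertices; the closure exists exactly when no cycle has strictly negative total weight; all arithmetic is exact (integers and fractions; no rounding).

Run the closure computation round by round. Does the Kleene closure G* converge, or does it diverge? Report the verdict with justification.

D(0):
  [0, -3, 7]
  [6, 0, -3]
  [-2, ∞, 0]
D(1):
  [0, -3, 7]
  [6, 0, -3]
  [-2, -5, 0]
Detection: at round 2, diagonal entry (3, 3) turns strictly negative.
Key observation: the cycle 3->1->2->3 has total weight (-2) + (-3) + (-3), which is strictly negative.
Answer: DIVERGES — negative cycle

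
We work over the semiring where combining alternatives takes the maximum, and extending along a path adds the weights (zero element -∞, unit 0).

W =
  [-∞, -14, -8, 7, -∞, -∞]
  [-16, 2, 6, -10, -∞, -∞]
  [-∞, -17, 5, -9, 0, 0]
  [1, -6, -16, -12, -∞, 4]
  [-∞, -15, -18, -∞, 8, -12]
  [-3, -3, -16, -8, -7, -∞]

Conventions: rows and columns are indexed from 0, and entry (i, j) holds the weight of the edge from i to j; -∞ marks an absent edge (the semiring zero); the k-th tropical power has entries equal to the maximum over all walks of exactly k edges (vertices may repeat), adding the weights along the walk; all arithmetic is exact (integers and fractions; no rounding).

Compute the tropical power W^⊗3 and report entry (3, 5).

W^⊗2:
  [8, 1, -3, -5, -8, 11]
  [-9, 4, 11, -3, 6, 6]
  [-3, -3, 10, -4, 8, 5]
  [1, 1, 0, 8, -3, -8]
  [-15, -7, -9, -20, 16, -4]
  [-7, -1, 3, 4, 1, -4]
W^⊗3:
  [8, 8, 7, 15, 4, -1]
  [3, 6, 16, 2, 14, 11]
  [2, 2, 15, 4, 16, 10]
  [9, 3, 7, 8, 5, 12]
  [-7, 1, -1, -8, 24, 4]
  [5, 1, 8, 0, 9, 8]
Key observation: the optimum is the walk 3->0->3->5, with weight 1 + 7 + 4 = 12.
Optimal value attained by: walk 3->0->3->5.
Answer: (W^⊗3)[3][5] = 12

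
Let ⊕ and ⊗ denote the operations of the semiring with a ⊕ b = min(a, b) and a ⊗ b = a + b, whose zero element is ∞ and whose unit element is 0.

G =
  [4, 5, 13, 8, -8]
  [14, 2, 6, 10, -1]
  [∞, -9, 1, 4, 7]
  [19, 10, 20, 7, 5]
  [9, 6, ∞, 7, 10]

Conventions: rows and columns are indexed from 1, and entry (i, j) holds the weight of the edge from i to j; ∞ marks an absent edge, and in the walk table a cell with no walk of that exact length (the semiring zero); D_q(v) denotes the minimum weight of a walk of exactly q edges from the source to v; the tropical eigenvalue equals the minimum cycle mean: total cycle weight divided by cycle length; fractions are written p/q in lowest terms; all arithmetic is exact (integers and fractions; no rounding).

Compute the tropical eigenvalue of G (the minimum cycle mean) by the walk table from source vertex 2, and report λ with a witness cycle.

q=0: [∞, 0, ∞, ∞, ∞]
q=1: [14, 2, 6, 10, -1]
q=2: [8, -3, 7, 6, 1]
q=3: [10, -2, 3, 7, -4]
q=4: [5, -6, 4, 3, -3]
q=5: [6, -5, 0, 4, -7]
Optimal cycle mean attained by: cycle 2->3->2, total 6 + (-9), length 2.
Answer: λ = -3/2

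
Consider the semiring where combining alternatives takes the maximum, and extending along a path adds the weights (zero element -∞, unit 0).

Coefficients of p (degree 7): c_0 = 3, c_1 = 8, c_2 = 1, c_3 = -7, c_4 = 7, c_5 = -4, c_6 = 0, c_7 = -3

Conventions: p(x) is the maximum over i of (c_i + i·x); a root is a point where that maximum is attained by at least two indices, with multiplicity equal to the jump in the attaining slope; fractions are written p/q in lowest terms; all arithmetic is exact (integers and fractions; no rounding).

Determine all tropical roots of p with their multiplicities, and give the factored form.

hull edge (i=0, c=3) to (i=1, c=8): slope 5, span 1
hull edge (i=1, c=8) to (i=4, c=7): slope -1/3, span 3
hull edge (i=4, c=7) to (i=7, c=-3): slope -10/3, span 3
Factored form: p(x) = -3 ⊗ (x ⊕ (-5)) ⊗ (x ⊕ 1/3) ⊗ (x ⊕ 1/3) ⊗ (x ⊕ 1/3) ⊗ (x ⊕ 10/3) ⊗ (x ⊕ 10/3) ⊗ (x ⊕ 10/3)
Answer: roots = -5 (mult 1), 1/3 (mult 3), 10/3 (mult 3)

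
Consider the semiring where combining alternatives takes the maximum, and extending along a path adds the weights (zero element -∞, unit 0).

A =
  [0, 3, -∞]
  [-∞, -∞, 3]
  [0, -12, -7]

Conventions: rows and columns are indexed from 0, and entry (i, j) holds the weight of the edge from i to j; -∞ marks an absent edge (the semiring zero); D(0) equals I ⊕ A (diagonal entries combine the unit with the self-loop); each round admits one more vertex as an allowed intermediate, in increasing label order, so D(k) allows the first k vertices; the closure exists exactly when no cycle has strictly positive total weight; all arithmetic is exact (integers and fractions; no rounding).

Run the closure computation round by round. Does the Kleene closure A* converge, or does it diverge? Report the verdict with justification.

D(0):
  [0, 3, -∞]
  [-∞, 0, 3]
  [0, -12, 0]
D(1):
  [0, 3, -∞]
  [-∞, 0, 3]
  [0, 3, 0]
Detection: at round 2, diagonal entry (2, 2) turns strictly positive.
Key observation: the cycle 2->0->1->2 has total weight 0 + 3 + 3, which is strictly positive.
Answer: DIVERGES — positive cycle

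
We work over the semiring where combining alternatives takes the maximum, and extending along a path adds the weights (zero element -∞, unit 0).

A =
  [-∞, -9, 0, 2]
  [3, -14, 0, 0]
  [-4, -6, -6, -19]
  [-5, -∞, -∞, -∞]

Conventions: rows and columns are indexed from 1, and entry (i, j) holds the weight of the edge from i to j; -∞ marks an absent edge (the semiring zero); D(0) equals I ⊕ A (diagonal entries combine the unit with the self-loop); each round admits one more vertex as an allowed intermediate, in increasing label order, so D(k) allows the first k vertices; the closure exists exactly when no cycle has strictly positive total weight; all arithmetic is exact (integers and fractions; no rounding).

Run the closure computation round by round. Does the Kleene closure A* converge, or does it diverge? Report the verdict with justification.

D(0):
  [0, -9, 0, 2]
  [3, 0, 0, 0]
  [-4, -6, 0, -19]
  [-5, -∞, -∞, 0]
D(1):
  [0, -9, 0, 2]
  [3, 0, 3, 5]
  [-4, -6, 0, -2]
  [-5, -14, -5, 0]
D(2):
  [0, -9, 0, 2]
  [3, 0, 3, 5]
  [-3, -6, 0, -1]
  [-5, -14, -5, 0]
D(3):
  [0, -6, 0, 2]
  [3, 0, 3, 5]
  [-3, -6, 0, -1]
  [-5, -11, -5, 0]
D(4):
  [0, -6, 0, 2]
  [3, 0, 3, 5]
  [-3, -6, 0, -1]
  [-5, -11, -5, 0]
Key observation: every diagonal entry stays at the unit through all rounds, so no improving cycle exists.
Answer: CONVERGES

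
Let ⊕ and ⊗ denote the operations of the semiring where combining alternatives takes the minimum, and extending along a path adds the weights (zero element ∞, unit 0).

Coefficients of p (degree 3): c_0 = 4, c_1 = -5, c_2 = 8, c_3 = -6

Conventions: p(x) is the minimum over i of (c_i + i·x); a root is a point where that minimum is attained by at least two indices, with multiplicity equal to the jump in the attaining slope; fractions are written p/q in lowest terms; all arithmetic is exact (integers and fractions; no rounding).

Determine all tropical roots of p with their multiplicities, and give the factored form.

hull edge (i=0, c=4) to (i=1, c=-5): slope -9, span 1
hull edge (i=1, c=-5) to (i=3, c=-6): slope -1/2, span 2
Factored form: p(x) = -6 ⊗ (x ⊕ 1/2) ⊗ (x ⊕ 1/2) ⊗ (x ⊕ 9)
Answer: roots = 1/2 (mult 2), 9 (mult 1)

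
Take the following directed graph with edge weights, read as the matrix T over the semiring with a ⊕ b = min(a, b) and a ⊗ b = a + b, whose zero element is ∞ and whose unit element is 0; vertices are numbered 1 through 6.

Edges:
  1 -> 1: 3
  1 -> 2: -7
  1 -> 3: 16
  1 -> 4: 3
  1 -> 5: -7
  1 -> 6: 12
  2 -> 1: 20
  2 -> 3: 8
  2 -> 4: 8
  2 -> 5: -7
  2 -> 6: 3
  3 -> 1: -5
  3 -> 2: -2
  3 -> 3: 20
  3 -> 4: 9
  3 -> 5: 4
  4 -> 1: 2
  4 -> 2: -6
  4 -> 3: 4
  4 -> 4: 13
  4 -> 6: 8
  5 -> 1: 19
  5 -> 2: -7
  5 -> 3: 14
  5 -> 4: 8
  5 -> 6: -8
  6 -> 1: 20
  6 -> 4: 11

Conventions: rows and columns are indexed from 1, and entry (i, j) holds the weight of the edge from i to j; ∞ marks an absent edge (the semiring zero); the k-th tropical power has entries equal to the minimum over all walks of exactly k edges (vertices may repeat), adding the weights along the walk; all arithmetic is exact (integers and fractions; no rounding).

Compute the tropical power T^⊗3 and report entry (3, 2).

T^⊗2:
  [5, -14, 1, 1, -14, -15]
  [3, -14, 7, 1, 12, -15]
  [-2, -12, 6, -2, -12, -4]
  [-1, -5, 2, 2, -13, -3]
  [9, 2, 1, 1, -14, -4]
  [13, 5, 15, 23, 13, 19]
T^⊗3:
  [-4, -21, -6, -6, -21, -22]
  [2, -5, -6, -6, -21, -11]
  [0, -19, -4, -4, -19, -20]
  [-3, -20, 1, -5, -12, -21]
  [-4, -21, 0, -6, -5, -22]
  [10, 6, 13, 13, -2, 5]
Key observation: the optimum is the walk 3->1->5->2, with weight (-5) + (-7) + (-7) = -19.
Optimal value attained by: walk 3->1->5->2.
Answer: (T^⊗3)[3][2] = -19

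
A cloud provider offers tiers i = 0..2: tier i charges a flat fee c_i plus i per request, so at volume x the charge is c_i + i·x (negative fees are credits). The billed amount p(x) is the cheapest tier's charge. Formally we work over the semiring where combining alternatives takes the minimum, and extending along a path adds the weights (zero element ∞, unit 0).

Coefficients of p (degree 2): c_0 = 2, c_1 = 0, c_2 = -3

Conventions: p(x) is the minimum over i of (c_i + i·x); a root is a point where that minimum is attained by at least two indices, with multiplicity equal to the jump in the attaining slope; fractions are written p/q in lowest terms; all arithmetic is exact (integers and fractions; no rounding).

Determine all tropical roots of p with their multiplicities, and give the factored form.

hull edge (i=0, c=2) to (i=2, c=-3): slope -5/2, span 2
Factored form: p(x) = -3 ⊗ (x ⊕ 5/2) ⊗ (x ⊕ 5/2)
Answer: roots = 5/2 (mult 2)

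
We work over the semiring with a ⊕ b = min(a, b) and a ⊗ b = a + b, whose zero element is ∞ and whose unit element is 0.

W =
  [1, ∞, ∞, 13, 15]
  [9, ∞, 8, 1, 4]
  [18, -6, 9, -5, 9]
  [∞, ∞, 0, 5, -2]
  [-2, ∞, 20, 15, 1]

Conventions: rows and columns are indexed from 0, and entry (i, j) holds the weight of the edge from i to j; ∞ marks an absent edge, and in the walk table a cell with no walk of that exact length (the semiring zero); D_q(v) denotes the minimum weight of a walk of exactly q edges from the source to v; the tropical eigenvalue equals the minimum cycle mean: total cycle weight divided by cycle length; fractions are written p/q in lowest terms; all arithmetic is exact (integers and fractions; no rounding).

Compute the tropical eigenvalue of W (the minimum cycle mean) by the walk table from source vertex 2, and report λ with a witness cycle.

q=0: [∞, ∞, 0, ∞, ∞]
q=1: [18, -6, 9, -5, 9]
q=2: [3, 3, -5, -5, -7]
q=3: [-9, -11, -5, -10, -7]
q=4: [-9, -11, -10, -10, -12]
q=5: [-14, -16, -10, -15, -12]
Optimal cycle mean attained by: cycle 2->3->2, total (-5) + 0, length 2.
Answer: λ = -5/2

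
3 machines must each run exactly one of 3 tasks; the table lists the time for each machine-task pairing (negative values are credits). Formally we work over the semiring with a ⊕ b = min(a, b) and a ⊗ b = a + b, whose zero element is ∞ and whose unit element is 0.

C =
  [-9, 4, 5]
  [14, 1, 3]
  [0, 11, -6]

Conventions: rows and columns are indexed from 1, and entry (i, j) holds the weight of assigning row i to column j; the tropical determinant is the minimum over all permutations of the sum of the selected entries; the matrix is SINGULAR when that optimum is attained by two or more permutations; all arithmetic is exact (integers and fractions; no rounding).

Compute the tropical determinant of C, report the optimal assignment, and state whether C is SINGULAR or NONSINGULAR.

σ = (1, 2, 3): (-9) + 1 + (-6) = -14
σ = (1, 3, 2): (-9) + 3 + 11 = 5
σ = (2, 1, 3): 4 + 14 + (-6) = 12
σ = (2, 3, 1): 4 + 3 + 0 = 7
σ = (3, 1, 2): 5 + 14 + 11 = 30
σ = (3, 2, 1): 5 + 1 + 0 = 6
Optimal value attained by: σ = (1, 2, 3).
Answer: det⊕(C) = -14; verdict: NONSINGULAR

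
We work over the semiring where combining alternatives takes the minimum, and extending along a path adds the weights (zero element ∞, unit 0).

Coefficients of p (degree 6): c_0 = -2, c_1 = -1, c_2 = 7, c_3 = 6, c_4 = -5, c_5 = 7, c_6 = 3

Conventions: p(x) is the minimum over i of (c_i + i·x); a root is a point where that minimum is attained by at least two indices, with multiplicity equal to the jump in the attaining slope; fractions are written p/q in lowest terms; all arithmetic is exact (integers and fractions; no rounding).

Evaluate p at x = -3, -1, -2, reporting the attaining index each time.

p(-3) = min(-2+0·(-3)=-2, -1+1·(-3)=-4, 7+2·(-3)=1, 6+3·(-3)=-3, -5+4·(-3)=-17, 7+5·(-3)=-8, 3+6·(-3)=-15) = -17 (attained by i=4)
p(-1) = min(-2+0·(-1)=-2, -1+1·(-1)=-2, 7+2·(-1)=5, 6+3·(-1)=3, -5+4·(-1)=-9, 7+5·(-1)=2, 3+6·(-1)=-3) = -9 (attained by i=4)
p(-2) = min(-2+0·(-2)=-2, -1+1·(-2)=-3, 7+2·(-2)=3, 6+3·(-2)=0, -5+4·(-2)=-13, 7+5·(-2)=-3, 3+6·(-2)=-9) = -13 (attained by i=4)
Answer: p(-3) = -17; p(-1) = -9; p(-2) = -13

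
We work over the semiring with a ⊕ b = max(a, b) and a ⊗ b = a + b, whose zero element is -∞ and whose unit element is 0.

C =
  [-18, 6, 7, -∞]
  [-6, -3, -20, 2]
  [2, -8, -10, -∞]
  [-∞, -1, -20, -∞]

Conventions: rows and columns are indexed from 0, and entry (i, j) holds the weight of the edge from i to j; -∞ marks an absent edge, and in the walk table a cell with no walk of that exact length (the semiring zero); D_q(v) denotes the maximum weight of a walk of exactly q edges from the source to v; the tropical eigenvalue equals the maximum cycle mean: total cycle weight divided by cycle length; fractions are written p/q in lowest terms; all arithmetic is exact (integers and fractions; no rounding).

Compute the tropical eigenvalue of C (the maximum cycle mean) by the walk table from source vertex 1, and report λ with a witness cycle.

q=0: [-∞, 0, -∞, -∞]
q=1: [-6, -3, -20, 2]
q=2: [-9, 1, 1, -1]
q=3: [3, -2, -2, 3]
q=4: [0, 9, 10, 0]
Optimal cycle mean attained by: cycle 0->2->0, total 7 + 2, length 2.
Answer: λ = 9/2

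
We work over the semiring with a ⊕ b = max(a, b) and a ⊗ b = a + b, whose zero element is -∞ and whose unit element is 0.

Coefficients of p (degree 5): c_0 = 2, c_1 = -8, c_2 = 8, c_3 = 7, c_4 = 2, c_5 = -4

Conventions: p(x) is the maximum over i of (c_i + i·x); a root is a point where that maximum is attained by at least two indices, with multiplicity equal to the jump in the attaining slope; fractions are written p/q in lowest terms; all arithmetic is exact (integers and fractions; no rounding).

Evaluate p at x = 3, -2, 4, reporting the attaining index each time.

p(3) = max(2+0·3=2, -8+1·3=-5, 8+2·3=14, 7+3·3=16, 2+4·3=14, -4+5·3=11) = 16 (attained by i=3)
p(-2) = max(2+0·(-2)=2, -8+1·(-2)=-10, 8+2·(-2)=4, 7+3·(-2)=1, 2+4·(-2)=-6, -4+5·(-2)=-14) = 4 (attained by i=2)
p(4) = max(2+0·4=2, -8+1·4=-4, 8+2·4=16, 7+3·4=19, 2+4·4=18, -4+5·4=16) = 19 (attained by i=3)
Answer: p(3) = 16; p(-2) = 4; p(4) = 19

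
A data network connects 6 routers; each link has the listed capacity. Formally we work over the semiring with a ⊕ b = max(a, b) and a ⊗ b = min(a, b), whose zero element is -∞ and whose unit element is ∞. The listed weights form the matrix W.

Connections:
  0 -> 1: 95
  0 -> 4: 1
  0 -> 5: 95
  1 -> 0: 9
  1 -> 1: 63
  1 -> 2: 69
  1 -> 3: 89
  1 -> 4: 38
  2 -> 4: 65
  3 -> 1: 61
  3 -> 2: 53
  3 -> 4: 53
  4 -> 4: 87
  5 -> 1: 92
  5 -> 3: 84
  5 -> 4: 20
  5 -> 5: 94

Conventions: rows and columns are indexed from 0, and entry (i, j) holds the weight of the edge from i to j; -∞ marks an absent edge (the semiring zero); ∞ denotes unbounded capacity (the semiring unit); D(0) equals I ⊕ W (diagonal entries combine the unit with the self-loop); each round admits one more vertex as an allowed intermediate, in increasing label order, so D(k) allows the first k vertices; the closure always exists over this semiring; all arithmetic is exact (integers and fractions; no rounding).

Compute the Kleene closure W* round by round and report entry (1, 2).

D(0):
  [∞, 95, -∞, -∞, 1, 95]
  [9, ∞, 69, 89, 38, -∞]
  [-∞, -∞, ∞, -∞, 65, -∞]
  [-∞, 61, 53, ∞, 53, -∞]
  [-∞, -∞, -∞, -∞, ∞, -∞]
  [-∞, 92, -∞, 84, 20, ∞]
D(1):
  [∞, 95, -∞, -∞, 1, 95]
  [9, ∞, 69, 89, 38, 9]
  [-∞, -∞, ∞, -∞, 65, -∞]
  [-∞, 61, 53, ∞, 53, -∞]
  [-∞, -∞, -∞, -∞, ∞, -∞]
  [-∞, 92, -∞, 84, 20, ∞]
D(2):
  [∞, 95, 69, 89, 38, 95]
  [9, ∞, 69, 89, 38, 9]
  [-∞, -∞, ∞, -∞, 65, -∞]
  [9, 61, 61, ∞, 53, 9]
  [-∞, -∞, -∞, -∞, ∞, -∞]
  [9, 92, 69, 89, 38, ∞]
D(3):
  [∞, 95, 69, 89, 65, 95]
  [9, ∞, 69, 89, 65, 9]
  [-∞, -∞, ∞, -∞, 65, -∞]
  [9, 61, 61, ∞, 61, 9]
  [-∞, -∞, -∞, -∞, ∞, -∞]
  [9, 92, 69, 89, 65, ∞]
D(4):
  [∞, 95, 69, 89, 65, 95]
  [9, ∞, 69, 89, 65, 9]
  [-∞, -∞, ∞, -∞, 65, -∞]
  [9, 61, 61, ∞, 61, 9]
  [-∞, -∞, -∞, -∞, ∞, -∞]
  [9, 92, 69, 89, 65, ∞]
D(5):
  [∞, 95, 69, 89, 65, 95]
  [9, ∞, 69, 89, 65, 9]
  [-∞, -∞, ∞, -∞, 65, -∞]
  [9, 61, 61, ∞, 61, 9]
  [-∞, -∞, -∞, -∞, ∞, -∞]
  [9, 92, 69, 89, 65, ∞]
D(6):
  [∞, 95, 69, 89, 65, 95]
  [9, ∞, 69, 89, 65, 9]
  [-∞, -∞, ∞, -∞, 65, -∞]
  [9, 61, 61, ∞, 61, 9]
  [-∞, -∞, -∞, -∞, ∞, -∞]
  [9, 92, 69, 89, 65, ∞]
Answer: W*[1][2] = 69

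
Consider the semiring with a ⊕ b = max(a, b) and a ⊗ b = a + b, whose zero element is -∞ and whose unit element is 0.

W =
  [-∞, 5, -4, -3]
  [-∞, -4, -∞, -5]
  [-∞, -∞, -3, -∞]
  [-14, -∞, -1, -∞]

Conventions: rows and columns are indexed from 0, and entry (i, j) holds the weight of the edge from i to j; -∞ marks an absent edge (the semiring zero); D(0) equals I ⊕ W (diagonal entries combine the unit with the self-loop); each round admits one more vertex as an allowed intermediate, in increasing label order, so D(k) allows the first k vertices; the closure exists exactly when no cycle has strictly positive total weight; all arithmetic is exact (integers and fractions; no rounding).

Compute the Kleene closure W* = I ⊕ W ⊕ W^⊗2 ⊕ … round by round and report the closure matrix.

D(0):
  [0, 5, -4, -3]
  [-∞, 0, -∞, -5]
  [-∞, -∞, 0, -∞]
  [-14, -∞, -1, 0]
D(1):
  [0, 5, -4, -3]
  [-∞, 0, -∞, -5]
  [-∞, -∞, 0, -∞]
  [-14, -9, -1, 0]
D(2):
  [0, 5, -4, 0]
  [-∞, 0, -∞, -5]
  [-∞, -∞, 0, -∞]
  [-14, -9, -1, 0]
D(3):
  [0, 5, -4, 0]
  [-∞, 0, -∞, -5]
  [-∞, -∞, 0, -∞]
  [-14, -9, -1, 0]
D(4):
  [0, 5, -1, 0]
  [-19, 0, -6, -5]
  [-∞, -∞, 0, -∞]
  [-14, -9, -1, 0]
Answer: W* = [[0, 5, -1, 0], [-19, 0, -6, -5], [-∞, -∞, 0, -∞], [-14, -9, -1, 0]]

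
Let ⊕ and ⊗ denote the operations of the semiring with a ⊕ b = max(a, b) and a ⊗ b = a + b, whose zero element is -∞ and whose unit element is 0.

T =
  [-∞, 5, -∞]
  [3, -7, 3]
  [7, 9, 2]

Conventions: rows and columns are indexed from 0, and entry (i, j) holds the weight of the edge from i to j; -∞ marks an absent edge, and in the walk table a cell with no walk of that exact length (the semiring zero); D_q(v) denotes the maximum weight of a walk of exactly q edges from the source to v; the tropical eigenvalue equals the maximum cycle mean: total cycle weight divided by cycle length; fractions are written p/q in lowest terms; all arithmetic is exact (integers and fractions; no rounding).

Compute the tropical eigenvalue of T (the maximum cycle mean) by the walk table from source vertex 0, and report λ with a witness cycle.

q=0: [0, -∞, -∞]
q=1: [-∞, 5, -∞]
q=2: [8, -2, 8]
q=3: [15, 17, 10]
Optimal cycle mean attained by: cycle 1->2->1, total 3 + 9, length 2.
Answer: λ = 6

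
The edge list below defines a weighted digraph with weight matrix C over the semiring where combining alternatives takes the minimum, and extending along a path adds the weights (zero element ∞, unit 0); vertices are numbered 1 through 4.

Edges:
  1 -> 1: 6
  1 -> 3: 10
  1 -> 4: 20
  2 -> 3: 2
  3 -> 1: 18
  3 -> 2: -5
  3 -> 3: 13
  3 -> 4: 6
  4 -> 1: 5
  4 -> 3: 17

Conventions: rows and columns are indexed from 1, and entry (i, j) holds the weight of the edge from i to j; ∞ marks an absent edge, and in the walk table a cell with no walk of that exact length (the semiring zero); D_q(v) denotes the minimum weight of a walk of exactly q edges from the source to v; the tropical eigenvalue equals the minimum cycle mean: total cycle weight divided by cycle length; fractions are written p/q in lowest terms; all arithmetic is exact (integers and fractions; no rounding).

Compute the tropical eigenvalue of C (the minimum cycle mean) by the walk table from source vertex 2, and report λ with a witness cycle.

q=0: [∞, 0, ∞, ∞]
q=1: [∞, ∞, 2, ∞]
q=2: [20, -3, 15, 8]
q=3: [13, 10, -1, 21]
q=4: [17, -6, 12, 5]
Optimal cycle mean attained by: cycle 2->3->2, total 2 + (-5), length 2.
Answer: λ = -3/2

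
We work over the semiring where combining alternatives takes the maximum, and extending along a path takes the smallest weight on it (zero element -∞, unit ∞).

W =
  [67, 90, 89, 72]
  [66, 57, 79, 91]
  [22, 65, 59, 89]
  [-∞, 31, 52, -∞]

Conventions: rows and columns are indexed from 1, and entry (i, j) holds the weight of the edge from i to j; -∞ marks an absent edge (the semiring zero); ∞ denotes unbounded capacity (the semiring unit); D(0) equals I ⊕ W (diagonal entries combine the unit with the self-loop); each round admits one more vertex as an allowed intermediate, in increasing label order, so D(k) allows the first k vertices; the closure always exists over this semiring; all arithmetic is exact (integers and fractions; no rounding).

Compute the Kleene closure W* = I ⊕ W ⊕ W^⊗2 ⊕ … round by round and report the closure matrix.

D(0):
  [∞, 90, 89, 72]
  [66, ∞, 79, 91]
  [22, 65, ∞, 89]
  [-∞, 31, 52, ∞]
D(1):
  [∞, 90, 89, 72]
  [66, ∞, 79, 91]
  [22, 65, ∞, 89]
  [-∞, 31, 52, ∞]
D(2):
  [∞, 90, 89, 90]
  [66, ∞, 79, 91]
  [65, 65, ∞, 89]
  [31, 31, 52, ∞]
D(3):
  [∞, 90, 89, 90]
  [66, ∞, 79, 91]
  [65, 65, ∞, 89]
  [52, 52, 52, ∞]
D(4):
  [∞, 90, 89, 90]
  [66, ∞, 79, 91]
  [65, 65, ∞, 89]
  [52, 52, 52, ∞]
Answer: W* = [[∞, 90, 89, 90], [66, ∞, 79, 91], [65, 65, ∞, 89], [52, 52, 52, ∞]]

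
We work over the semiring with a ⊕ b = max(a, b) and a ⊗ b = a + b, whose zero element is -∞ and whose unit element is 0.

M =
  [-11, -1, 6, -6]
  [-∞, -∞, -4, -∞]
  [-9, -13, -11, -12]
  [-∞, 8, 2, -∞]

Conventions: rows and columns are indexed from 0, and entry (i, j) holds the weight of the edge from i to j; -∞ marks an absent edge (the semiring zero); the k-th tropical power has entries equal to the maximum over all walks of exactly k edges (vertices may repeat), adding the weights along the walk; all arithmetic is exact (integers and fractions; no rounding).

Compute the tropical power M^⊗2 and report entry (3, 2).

M^⊗2:
  [-3, 2, -4, -6]
  [-13, -17, -15, -16]
  [-20, -4, -3, -15]
  [-7, -11, 4, -10]
Key observation: the optimum is the walk 3->1->2, with weight 8 + (-4) = 4.
Optimal value attained by: walk 3->1->2.
Answer: (M^⊗2)[3][2] = 4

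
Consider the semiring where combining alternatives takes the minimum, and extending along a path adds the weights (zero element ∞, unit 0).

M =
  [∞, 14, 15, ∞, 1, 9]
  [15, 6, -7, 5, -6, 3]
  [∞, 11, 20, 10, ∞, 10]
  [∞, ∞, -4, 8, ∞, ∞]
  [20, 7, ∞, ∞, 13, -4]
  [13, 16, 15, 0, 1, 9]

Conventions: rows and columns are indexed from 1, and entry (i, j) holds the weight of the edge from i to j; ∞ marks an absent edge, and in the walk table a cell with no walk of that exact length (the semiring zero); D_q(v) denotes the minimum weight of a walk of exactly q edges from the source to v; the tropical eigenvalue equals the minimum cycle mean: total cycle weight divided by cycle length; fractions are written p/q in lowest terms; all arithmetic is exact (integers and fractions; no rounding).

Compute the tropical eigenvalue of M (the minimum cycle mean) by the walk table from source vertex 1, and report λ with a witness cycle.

q=0: [0, ∞, ∞, ∞, ∞, ∞]
q=1: [∞, 14, 15, ∞, 1, 9]
q=2: [21, 8, 7, 9, 8, -3]
q=3: [10, 13, 1, -3, -2, 4]
q=4: [17, 5, -7, 4, 5, -6]
q=5: [7, 4, -2, -6, -5, 1]
q=6: [14, 2, -10, 1, -2, -9]
Optimal cycle mean attained by: cycle 5->6->5, total (-4) + 1, length 2.
Answer: λ = -3/2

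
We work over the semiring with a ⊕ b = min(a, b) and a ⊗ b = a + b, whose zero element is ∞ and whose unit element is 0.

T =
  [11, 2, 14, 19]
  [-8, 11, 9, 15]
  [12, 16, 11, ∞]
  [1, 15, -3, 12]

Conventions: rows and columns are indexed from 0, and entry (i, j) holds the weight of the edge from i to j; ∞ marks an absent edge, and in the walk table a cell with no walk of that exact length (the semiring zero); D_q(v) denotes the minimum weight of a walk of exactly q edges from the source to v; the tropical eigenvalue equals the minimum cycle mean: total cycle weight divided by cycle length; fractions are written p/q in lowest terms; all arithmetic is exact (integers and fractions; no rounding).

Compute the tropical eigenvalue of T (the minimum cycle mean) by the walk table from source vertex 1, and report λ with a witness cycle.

q=0: [∞, 0, ∞, ∞]
q=1: [-8, 11, 9, 15]
q=2: [3, -6, 6, 11]
q=3: [-14, 5, 3, 9]
q=4: [-3, -12, 0, 5]
Optimal cycle mean attained by: cycle 0->1->0, total 2 + (-8), length 2.
Answer: λ = -3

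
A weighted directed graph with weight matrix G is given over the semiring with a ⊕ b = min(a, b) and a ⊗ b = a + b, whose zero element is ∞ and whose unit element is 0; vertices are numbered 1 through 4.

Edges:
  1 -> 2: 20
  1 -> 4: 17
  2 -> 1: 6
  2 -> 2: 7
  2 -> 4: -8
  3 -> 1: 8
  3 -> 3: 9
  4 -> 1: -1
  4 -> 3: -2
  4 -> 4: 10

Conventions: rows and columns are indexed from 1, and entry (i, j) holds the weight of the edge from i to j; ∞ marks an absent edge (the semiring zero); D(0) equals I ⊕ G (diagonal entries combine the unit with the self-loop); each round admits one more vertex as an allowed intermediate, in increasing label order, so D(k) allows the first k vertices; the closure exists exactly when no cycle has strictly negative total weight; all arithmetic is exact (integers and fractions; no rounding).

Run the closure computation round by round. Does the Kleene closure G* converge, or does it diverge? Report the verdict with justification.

D(0):
  [0, 20, ∞, 17]
  [6, 0, ∞, -8]
  [8, ∞, 0, ∞]
  [-1, ∞, -2, 0]
D(1):
  [0, 20, ∞, 17]
  [6, 0, ∞, -8]
  [8, 28, 0, 25]
  [-1, 19, -2, 0]
D(2):
  [0, 20, ∞, 12]
  [6, 0, ∞, -8]
  [8, 28, 0, 20]
  [-1, 19, -2, 0]
D(3):
  [0, 20, ∞, 12]
  [6, 0, ∞, -8]
  [8, 28, 0, 20]
  [-1, 19, -2, 0]
D(4):
  [0, 20, 10, 12]
  [-9, 0, -10, -8]
  [8, 28, 0, 20]
  [-1, 19, -2, 0]
Key observation: every diagonal entry stays at the unit through all rounds, so no improving cycle exists.
Answer: CONVERGES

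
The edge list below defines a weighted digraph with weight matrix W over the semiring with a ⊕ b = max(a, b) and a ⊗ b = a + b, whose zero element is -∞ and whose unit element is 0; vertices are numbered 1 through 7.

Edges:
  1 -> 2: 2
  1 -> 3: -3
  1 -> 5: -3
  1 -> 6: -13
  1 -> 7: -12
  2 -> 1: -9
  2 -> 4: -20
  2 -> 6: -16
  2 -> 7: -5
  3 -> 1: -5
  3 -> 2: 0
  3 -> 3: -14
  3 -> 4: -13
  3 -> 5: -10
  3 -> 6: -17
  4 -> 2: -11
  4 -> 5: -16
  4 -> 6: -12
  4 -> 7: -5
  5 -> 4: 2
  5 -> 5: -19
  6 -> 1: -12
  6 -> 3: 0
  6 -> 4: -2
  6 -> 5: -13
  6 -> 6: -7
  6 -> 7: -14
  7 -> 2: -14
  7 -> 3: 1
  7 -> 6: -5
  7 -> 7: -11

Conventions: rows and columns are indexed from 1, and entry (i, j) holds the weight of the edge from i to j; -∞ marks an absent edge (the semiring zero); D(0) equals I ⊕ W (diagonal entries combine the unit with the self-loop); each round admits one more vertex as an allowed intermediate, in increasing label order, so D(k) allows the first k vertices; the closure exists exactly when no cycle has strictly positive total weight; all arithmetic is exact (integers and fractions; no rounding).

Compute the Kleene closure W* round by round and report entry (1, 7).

D(0):
  [0, 2, -3, -∞, -3, -13, -12]
  [-9, 0, -∞, -20, -∞, -16, -5]
  [-5, 0, 0, -13, -10, -17, -∞]
  [-∞, -11, -∞, 0, -16, -12, -5]
  [-∞, -∞, -∞, 2, 0, -∞, -∞]
  [-12, -∞, 0, -2, -13, 0, -14]
  [-∞, -14, 1, -∞, -∞, -5, 0]
D(1):
  [0, 2, -3, -∞, -3, -13, -12]
  [-9, 0, -12, -20, -12, -16, -5]
  [-5, 0, 0, -13, -8, -17, -17]
  [-∞, -11, -∞, 0, -16, -12, -5]
  [-∞, -∞, -∞, 2, 0, -∞, -∞]
  [-12, -10, 0, -2, -13, 0, -14]
  [-∞, -14, 1, -∞, -∞, -5, 0]
D(2):
  [0, 2, -3, -18, -3, -13, -3]
  [-9, 0, -12, -20, -12, -16, -5]
  [-5, 0, 0, -13, -8, -16, -5]
  [-20, -11, -23, 0, -16, -12, -5]
  [-∞, -∞, -∞, 2, 0, -∞, -∞]
  [-12, -10, 0, -2, -13, 0, -14]
  [-23, -14, 1, -34, -26, -5, 0]
D(3):
  [0, 2, -3, -16, -3, -13, -3]
  [-9, 0, -12, -20, -12, -16, -5]
  [-5, 0, 0, -13, -8, -16, -5]
  [-20, -11, -23, 0, -16, -12, -5]
  [-∞, -∞, -∞, 2, 0, -∞, -∞]
  [-5, 0, 0, -2, -8, 0, -5]
  [-4, 1, 1, -12, -7, -5, 0]
D(4):
  [0, 2, -3, -16, -3, -13, -3]
  [-9, 0, -12, -20, -12, -16, -5]
  [-5, 0, 0, -13, -8, -16, -5]
  [-20, -11, -23, 0, -16, -12, -5]
  [-18, -9, -21, 2, 0, -10, -3]
  [-5, 0, 0, -2, -8, 0, -5]
  [-4, 1, 1, -12, -7, -5, 0]
D(5):
  [0, 2, -3, -1, -3, -13, -3]
  [-9, 0, -12, -10, -12, -16, -5]
  [-5, 0, 0, -6, -8, -16, -5]
  [-20, -11, -23, 0, -16, -12, -5]
  [-18, -9, -21, 2, 0, -10, -3]
  [-5, 0, 0, -2, -8, 0, -5]
  [-4, 1, 1, -5, -7, -5, 0]
D(6):
  [0, 2, -3, -1, -3, -13, -3]
  [-9, 0, -12, -10, -12, -16, -5]
  [-5, 0, 0, -6, -8, -16, -5]
  [-17, -11, -12, 0, -16, -12, -5]
  [-15, -9, -10, 2, 0, -10, -3]
  [-5, 0, 0, -2, -8, 0, -5]
  [-4, 1, 1, -5, -7, -5, 0]
D(7):
  [0, 2, -2, -1, -3, -8, -3]
  [-9, 0, -4, -10, -12, -10, -5]
  [-5, 0, 0, -6, -8, -10, -5]
  [-9, -4, -4, 0, -12, -10, -5]
  [-7, -2, -2, 2, 0, -8, -3]
  [-5, 0, 0, -2, -8, 0, -5]
  [-4, 1, 1, -5, -7, -5, 0]
Answer: W*[1][7] = -3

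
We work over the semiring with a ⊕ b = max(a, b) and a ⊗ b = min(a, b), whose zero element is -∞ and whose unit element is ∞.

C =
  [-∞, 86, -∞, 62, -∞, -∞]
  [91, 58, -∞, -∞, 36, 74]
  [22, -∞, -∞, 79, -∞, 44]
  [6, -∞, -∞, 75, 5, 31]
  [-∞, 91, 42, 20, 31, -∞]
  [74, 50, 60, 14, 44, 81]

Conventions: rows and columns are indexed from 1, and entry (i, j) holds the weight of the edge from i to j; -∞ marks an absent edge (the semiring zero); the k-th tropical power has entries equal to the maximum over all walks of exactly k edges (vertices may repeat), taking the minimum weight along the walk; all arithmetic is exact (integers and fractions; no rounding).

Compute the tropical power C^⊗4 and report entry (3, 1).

C^⊗2:
  [86, 58, -∞, 62, 36, 74]
  [74, 86, 60, 62, 44, 74]
  [44, 44, 44, 75, 44, 44]
  [31, 31, 31, 75, 31, 31]
  [91, 58, 31, 42, 36, 74]
  [74, 74, 60, 62, 44, 81]
C^⊗3:
  [74, 86, 60, 62, 44, 74]
  [86, 74, 60, 62, 44, 74]
  [44, 44, 44, 75, 44, 44]
  [31, 31, 31, 75, 31, 31]
  [74, 86, 60, 62, 44, 74]
  [74, 74, 60, 62, 44, 81]
C^⊗4:
  [86, 74, 60, 62, 44, 74]
  [74, 86, 60, 62, 44, 74]
  [44, 44, 44, 75, 44, 44]
  [31, 31, 31, 75, 31, 31]
  [86, 74, 60, 62, 44, 74]
  [74, 74, 60, 62, 44, 81]
Key observation: the optimum is the walk 3->6->1->2->1, with weight 44 min 74 min 86 min 91 = 44.
Optimal value attained by: walk 3->6->1->2->1.
Answer: (C^⊗4)[3][1] = 44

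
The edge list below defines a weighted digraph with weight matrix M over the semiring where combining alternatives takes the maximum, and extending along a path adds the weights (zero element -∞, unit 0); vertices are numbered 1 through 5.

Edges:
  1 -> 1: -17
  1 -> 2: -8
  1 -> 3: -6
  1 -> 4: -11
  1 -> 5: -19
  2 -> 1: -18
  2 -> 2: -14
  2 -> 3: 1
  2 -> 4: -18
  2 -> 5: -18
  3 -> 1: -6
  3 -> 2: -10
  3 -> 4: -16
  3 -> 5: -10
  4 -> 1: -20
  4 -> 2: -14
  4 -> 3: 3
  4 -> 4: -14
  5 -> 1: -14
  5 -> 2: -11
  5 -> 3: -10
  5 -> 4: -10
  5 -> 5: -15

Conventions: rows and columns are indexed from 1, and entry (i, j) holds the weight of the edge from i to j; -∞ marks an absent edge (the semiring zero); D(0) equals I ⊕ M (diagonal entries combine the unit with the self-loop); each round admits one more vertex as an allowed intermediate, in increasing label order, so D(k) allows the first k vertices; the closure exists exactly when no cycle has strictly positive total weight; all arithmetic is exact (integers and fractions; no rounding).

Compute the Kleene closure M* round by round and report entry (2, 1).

D(0):
  [0, -8, -6, -11, -19]
  [-18, 0, 1, -18, -18]
  [-6, -10, 0, -16, -10]
  [-20, -14, 3, 0, -∞]
  [-14, -11, -10, -10, 0]
D(1):
  [0, -8, -6, -11, -19]
  [-18, 0, 1, -18, -18]
  [-6, -10, 0, -16, -10]
  [-20, -14, 3, 0, -39]
  [-14, -11, -10, -10, 0]
D(2):
  [0, -8, -6, -11, -19]
  [-18, 0, 1, -18, -18]
  [-6, -10, 0, -16, -10]
  [-20, -14, 3, 0, -32]
  [-14, -11, -10, -10, 0]
D(3):
  [0, -8, -6, -11, -16]
  [-5, 0, 1, -15, -9]
  [-6, -10, 0, -16, -10]
  [-3, -7, 3, 0, -7]
  [-14, -11, -10, -10, 0]
D(4):
  [0, -8, -6, -11, -16]
  [-5, 0, 1, -15, -9]
  [-6, -10, 0, -16, -10]
  [-3, -7, 3, 0, -7]
  [-13, -11, -7, -10, 0]
D(5):
  [0, -8, -6, -11, -16]
  [-5, 0, 1, -15, -9]
  [-6, -10, 0, -16, -10]
  [-3, -7, 3, 0, -7]
  [-13, -11, -7, -10, 0]
Answer: M*[2][1] = -5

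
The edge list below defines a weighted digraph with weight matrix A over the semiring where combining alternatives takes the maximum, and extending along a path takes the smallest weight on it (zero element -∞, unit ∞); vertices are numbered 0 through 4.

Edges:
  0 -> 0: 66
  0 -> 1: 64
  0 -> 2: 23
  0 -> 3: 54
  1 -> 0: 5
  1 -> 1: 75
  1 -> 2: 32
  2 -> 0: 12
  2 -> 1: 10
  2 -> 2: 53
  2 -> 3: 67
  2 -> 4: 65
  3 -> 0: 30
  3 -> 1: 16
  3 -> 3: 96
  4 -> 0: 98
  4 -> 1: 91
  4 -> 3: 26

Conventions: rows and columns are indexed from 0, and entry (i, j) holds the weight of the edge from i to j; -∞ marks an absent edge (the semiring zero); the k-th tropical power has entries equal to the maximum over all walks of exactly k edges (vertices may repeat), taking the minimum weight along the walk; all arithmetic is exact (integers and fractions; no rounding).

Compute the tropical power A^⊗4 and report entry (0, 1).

A^⊗2:
  [66, 64, 32, 54, 23]
  [12, 75, 32, 32, 32]
  [65, 65, 53, 67, 53]
  [30, 30, 23, 96, -∞]
  [66, 75, 32, 54, -∞]
A^⊗3:
  [66, 64, 32, 54, 32]
  [32, 75, 32, 32, 32]
  [65, 65, 53, 67, 53]
  [30, 30, 30, 96, 23]
  [66, 75, 32, 54, 32]
A^⊗4:
  [66, 64, 32, 54, 32]
  [32, 75, 32, 32, 32]
  [65, 65, 53, 67, 53]
  [30, 30, 30, 96, 30]
  [66, 75, 32, 54, 32]
Key observation: the optimum is the walk 0->0->0->0->1, with weight 66 min 66 min 66 min 64 = 64.
Optimal value attained by: walk 0->0->0->0->1.
Answer: (A^⊗4)[0][1] = 64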